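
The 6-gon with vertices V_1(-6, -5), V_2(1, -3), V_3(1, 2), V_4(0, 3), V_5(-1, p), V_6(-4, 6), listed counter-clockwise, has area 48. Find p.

The doubled signed area Σ (x_i y_{i+1} − x_{i+1} y_i) is linear in p.
With p=0 it equals 84; the coefficient of p is 4 (from the two edges through V_5).
So 4·p + 84 = 2·48 = 96 ⇒ p = 3.

3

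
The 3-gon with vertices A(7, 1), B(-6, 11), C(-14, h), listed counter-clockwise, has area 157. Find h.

Write out the shoelace sum; only the two edges meeting at C involve h:
2·Area = [((-6)·h − (-14)·11) + ((-14)·1 − 7·h)] + 83
       = -13·h + 223 = 314
⇒ h = -7.

-7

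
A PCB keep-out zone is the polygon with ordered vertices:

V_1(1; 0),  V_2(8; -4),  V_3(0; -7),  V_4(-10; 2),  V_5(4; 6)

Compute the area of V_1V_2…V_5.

102

Cross-terms: -4, -56, -70, -68, -6  ⇒  Σ = -204
Area = |Σ|/2 = 102.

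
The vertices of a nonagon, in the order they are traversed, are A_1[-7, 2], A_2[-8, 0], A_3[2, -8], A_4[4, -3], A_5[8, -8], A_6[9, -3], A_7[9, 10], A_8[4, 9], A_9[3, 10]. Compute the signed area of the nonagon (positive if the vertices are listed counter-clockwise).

196.5

Σ = (16) + (64) + (26) + (-8) + (48) + (117) + (41) + (13) + (76) = 393
Signed area = Σ/2 = 196.5 (positive ⇒ counter-clockwise traversal).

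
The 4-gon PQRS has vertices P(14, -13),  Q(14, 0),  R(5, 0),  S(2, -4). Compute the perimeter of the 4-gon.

42

|PQ| = √((0)² + (13)²) = √169 = 13
|QR| = √((-9)² + (0)²) = √81 = 9
|RS| = √((-3)² + (-4)²) = √25 = 5
|SP| = √((12)² + (-9)²) = √225 = 15
Perimeter = 13 + 9 + 5 + 15 = 42.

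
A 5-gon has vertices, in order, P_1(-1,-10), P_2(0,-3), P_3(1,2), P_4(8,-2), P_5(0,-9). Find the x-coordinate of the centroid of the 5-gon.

81/31

Apply the surveyor's formula. First the cross-terms c_i = x_i·y_{i+1} − x_{i+1}·y_i:
  3, 3, -18, -72, -9  ⇒  2A = -93, A = -46.5.
Then Σ (x_i + x_{i+1})·c_i = -729, so x̄ = -729 / (6·(-46.5)) = 81/31.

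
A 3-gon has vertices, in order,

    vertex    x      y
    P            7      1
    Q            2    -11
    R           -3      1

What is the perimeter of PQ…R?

36

|PQ| = √((-5)² + (-12)²) = √169 = 13
|QR| = √((-5)² + (12)²) = √169 = 13
|RP| = √((10)² + (0)²) = √100 = 10
Perimeter = 13 + 13 + 10 = 36.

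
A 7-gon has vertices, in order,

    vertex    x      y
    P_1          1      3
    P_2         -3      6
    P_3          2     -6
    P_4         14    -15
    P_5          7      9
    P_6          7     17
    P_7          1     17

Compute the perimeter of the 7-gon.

|P_1P_2| = √((-4)² + (3)²) = √25 = 5
|P_2P_3| = √((5)² + (-12)²) = √169 = 13
|P_3P_4| = √((12)² + (-9)²) = √225 = 15
|P_4P_5| = √((-7)² + (24)²) = √625 = 25
|P_5P_6| = √((0)² + (8)²) = √64 = 8
|P_6P_7| = √((-6)² + (0)²) = √36 = 6
|P_7P_1| = √((0)² + (-14)²) = √196 = 14
Perimeter = 5 + 13 + 15 + 25 + 8 + 6 + 14 = 86.

86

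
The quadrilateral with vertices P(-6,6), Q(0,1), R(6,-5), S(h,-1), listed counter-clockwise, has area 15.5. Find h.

The doubled signed area Σ (x_i y_{i+1} − x_{i+1} y_i) is linear in h.
With h=0 it equals -24; the coefficient of h is 11 (from the two edges through S).
So 11·h + -24 = 2·15.5 = 31 ⇒ h = 5.

5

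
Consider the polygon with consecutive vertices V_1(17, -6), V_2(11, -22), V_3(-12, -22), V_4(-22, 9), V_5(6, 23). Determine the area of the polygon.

V_1→V_2: (17)(-22) − (11)(-6) = -308
V_2→V_3: (11)(-22) − (-12)(-22) = -506
V_3→V_4: (-12)(9) − (-22)(-22) = -592
V_4→V_5: (-22)(23) − (6)(9) = -560
V_5→V_1: (6)(-6) − (17)(23) = -427
Σ = -2393
Area = |Σ|/2 = 1196.5.

1196.5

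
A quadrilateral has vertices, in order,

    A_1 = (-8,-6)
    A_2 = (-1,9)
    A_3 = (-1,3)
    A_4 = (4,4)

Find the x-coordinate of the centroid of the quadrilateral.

Apply the shoelace formula. First the cross-terms c_i = x_i·y_{i+1} − x_{i+1}·y_i:
  -78, 6, -16, 8  ⇒  2A = -80, A = -40.
Then Σ (x_i + x_{i+1})·c_i = 610, so x̄ = 610 / (6·(-40)) = -61/24.

-61/24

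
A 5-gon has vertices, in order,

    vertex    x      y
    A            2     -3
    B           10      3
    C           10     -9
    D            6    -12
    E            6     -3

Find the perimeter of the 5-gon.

40

|AB| = √((8)² + (6)²) = √100 = 10
|BC| = √((0)² + (-12)²) = √144 = 12
|CD| = √((-4)² + (-3)²) = √25 = 5
|DE| = √((0)² + (9)²) = √81 = 9
|EA| = √((-4)² + (0)²) = √16 = 4
Perimeter = 10 + 12 + 5 + 9 + 4 = 40.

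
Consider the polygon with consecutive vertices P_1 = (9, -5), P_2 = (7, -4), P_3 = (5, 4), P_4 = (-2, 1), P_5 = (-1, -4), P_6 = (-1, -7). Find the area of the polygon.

70

Apply the shoelace (surveyor's) formula: 2A = Σ (x_i·y_{i+1} − x_{i+1}·y_i), indices taken mod 6.
P_1→P_2: (9)(-4) − (7)(-5) = -1
P_2→P_3: (7)(4) − (5)(-4) = 48
P_3→P_4: (5)(1) − (-2)(4) = 13
P_4→P_5: (-2)(-4) − (-1)(1) = 9
P_5→P_6: (-1)(-7) − (-1)(-4) = 3
P_6→P_1: (-1)(-5) − (9)(-7) = 68
Σ = 140
Area = |Σ|/2 = 70.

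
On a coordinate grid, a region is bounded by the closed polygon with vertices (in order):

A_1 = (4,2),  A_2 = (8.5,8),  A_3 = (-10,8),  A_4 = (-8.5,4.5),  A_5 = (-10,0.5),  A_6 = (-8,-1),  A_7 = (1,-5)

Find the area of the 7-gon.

151.875

Apply the shoelace (surveyor's) formula: 2A = Σ (x_i·y_{i+1} − x_{i+1}·y_i), indices taken mod 7.
Σ = (15) + (148) + (23) + (40.75) + (14) + (41) + (22) = 303.75
Area = |Σ|/2 = 151.875.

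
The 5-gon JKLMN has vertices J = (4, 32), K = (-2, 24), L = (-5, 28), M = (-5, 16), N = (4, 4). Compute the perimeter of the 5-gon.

70

|JK| = √((-6)² + (-8)²) = √100 = 10
|KL| = √((-3)² + (4)²) = √25 = 5
|LM| = √((0)² + (-12)²) = √144 = 12
|MN| = √((9)² + (-12)²) = √225 = 15
|NJ| = √((0)² + (28)²) = √784 = 28
Perimeter = 10 + 5 + 12 + 15 + 28 = 70.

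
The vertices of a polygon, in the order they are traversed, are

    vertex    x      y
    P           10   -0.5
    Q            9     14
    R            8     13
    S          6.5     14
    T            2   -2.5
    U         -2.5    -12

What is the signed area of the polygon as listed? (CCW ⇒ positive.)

Σ = (144.5) + (5) + (27.5) + (-44.25) + (-30.25) + (121.25) = 223.75
Signed area = Σ/2 = 111.875 (positive ⇒ counter-clockwise traversal).

111.875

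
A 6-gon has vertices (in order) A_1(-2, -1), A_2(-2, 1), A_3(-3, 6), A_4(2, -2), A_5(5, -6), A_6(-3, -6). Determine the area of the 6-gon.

Apply the surveyor's formula: 2A = Σ (x_i·y_{i+1} − x_{i+1}·y_i), indices taken mod 6.
Σ = (-4) + (-9) + (-6) + (-2) + (-48) + (-9) = -78
Area = |Σ|/2 = 39.

39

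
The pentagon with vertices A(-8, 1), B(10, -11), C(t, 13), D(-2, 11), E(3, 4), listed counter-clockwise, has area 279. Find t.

The doubled signed area Σ (x_i y_{i+1} − x_{i+1} y_i) is linear in t.
With t=0 it equals 228; the coefficient of t is 22 (from the two edges through C).
So 22·t + 228 = 2·279 = 558 ⇒ t = 15.

15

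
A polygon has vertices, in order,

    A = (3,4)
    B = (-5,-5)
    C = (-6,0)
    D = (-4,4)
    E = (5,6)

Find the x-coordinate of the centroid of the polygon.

-76/39

Apply the surveyor's formula. First the cross-terms c_i = x_i·y_{i+1} − x_{i+1}·y_i:
  5, -30, -24, -44, 2  ⇒  2A = -91, A = -45.5.
Then Σ (x_i + x_{i+1})·c_i = 532, so x̄ = 532 / (6·(-45.5)) = -76/39.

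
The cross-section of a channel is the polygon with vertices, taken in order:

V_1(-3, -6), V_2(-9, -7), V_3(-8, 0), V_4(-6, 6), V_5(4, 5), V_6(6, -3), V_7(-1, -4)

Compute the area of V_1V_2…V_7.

133

Apply the shoelace (surveyor's) formula: 2A = Σ (x_i·y_{i+1} − x_{i+1}·y_i), indices taken mod 7.
V_1→V_2: (-3)(-7) − (-9)(-6) = -33
V_2→V_3: (-9)(0) − (-8)(-7) = -56
V_3→V_4: (-8)(6) − (-6)(0) = -48
V_4→V_5: (-6)(5) − (4)(6) = -54
V_5→V_6: (4)(-3) − (6)(5) = -42
V_6→V_7: (6)(-4) − (-1)(-3) = -27
V_7→V_1: (-1)(-6) − (-3)(-4) = -6
Σ = -266
Area = |Σ|/2 = 133.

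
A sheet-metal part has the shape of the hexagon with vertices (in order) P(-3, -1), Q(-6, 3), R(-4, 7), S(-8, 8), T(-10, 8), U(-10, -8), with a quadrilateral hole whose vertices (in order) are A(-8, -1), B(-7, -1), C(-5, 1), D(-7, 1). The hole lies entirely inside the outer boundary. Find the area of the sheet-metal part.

Outer boundary:
Apply Gauss's area formula: 2A = Σ (x_i·y_{i+1} − x_{i+1}·y_i), indices taken mod 6.
Σ = (-15) + (-30) + (24) + (16) + (160) + (-14) = 141
Area = |Σ|/2 = 70.5.
Hole:
Apply Gauss's area formula: 2A = Σ (x_i·y_{i+1} − x_{i+1}·y_i), indices taken mod 4.
Σ = (1) + (-12) + (2) + (15) = 6
Area = |Σ|/2 = 3.
Net area = 70.5 − 3 = 67.5.

67.5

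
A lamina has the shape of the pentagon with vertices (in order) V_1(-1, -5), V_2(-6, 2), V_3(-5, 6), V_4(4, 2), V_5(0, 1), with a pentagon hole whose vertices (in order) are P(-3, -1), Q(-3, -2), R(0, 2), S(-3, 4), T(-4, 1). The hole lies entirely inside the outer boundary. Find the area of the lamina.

Outer boundary:
Apply the shoelace formula: 2A = Σ (x_i·y_{i+1} − x_{i+1}·y_i), indices taken mod 5.
V_1→V_2: (-1)(2) − (-6)(-5) = -32
V_2→V_3: (-6)(6) − (-5)(2) = -26
V_3→V_4: (-5)(2) − (4)(6) = -34
V_4→V_5: (4)(1) − (0)(2) = 4
V_5→V_1: (0)(-5) − (-1)(1) = 1
Σ = -87
Area = |Σ|/2 = 43.5.
Hole:
Cross-terms: 3, -6, 6, 13, 7  ⇒  Σ = 23
Area = |Σ|/2 = 11.5.
Net area = 43.5 − 11.5 = 32.

32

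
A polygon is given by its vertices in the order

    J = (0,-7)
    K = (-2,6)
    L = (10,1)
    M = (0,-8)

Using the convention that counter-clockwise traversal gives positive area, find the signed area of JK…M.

Apply the shoelace (surveyor's) formula: 2A = Σ (x_i·y_{i+1} − x_{i+1}·y_i), indices taken mod 4.
J→K: (0)(6) − (-2)(-7) = -14
K→L: (-2)(1) − (10)(6) = -62
L→M: (10)(-8) − (0)(1) = -80
M→J: (0)(-7) − (0)(-8) = 0
Σ = -156
Signed area = Σ/2 = -78 (negative ⇒ clockwise traversal).

-78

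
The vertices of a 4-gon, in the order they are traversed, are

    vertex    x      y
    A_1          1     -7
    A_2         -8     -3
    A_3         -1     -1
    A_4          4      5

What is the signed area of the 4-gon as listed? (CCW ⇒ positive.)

-44

Apply the surveyor's formula: 2A = Σ (x_i·y_{i+1} − x_{i+1}·y_i), indices taken mod 4.
Cross-terms: -59, 5, -1, -33  ⇒  Σ = -88
Signed area = Σ/2 = -44 (negative ⇒ clockwise traversal).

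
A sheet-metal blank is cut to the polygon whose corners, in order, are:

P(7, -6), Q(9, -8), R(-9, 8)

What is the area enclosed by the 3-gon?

Σ = (-2) + (0) + (-2) = -4
Area = |Σ|/2 = 2.

2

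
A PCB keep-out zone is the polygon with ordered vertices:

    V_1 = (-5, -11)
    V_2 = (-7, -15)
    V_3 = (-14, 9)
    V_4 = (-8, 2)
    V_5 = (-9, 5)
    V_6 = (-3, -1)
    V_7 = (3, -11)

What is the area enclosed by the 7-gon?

140.5

Apply the surveyor's formula: 2A = Σ (x_i·y_{i+1} − x_{i+1}·y_i), indices taken mod 7.
V_1→V_2: (-5)(-15) − (-7)(-11) = -2
V_2→V_3: (-7)(9) − (-14)(-15) = -273
V_3→V_4: (-14)(2) − (-8)(9) = 44
V_4→V_5: (-8)(5) − (-9)(2) = -22
V_5→V_6: (-9)(-1) − (-3)(5) = 24
V_6→V_7: (-3)(-11) − (3)(-1) = 36
V_7→V_1: (3)(-11) − (-5)(-11) = -88
Σ = -281
Area = |Σ|/2 = 140.5.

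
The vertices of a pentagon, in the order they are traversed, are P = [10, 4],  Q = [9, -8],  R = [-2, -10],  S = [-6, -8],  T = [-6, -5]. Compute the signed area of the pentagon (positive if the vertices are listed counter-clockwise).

Apply the shoelace (surveyor's) formula: 2A = Σ (x_i·y_{i+1} − x_{i+1}·y_i), indices taken mod 5.
P→Q: (10)(-8) − (9)(4) = -116
Q→R: (9)(-10) − (-2)(-8) = -106
R→S: (-2)(-8) − (-6)(-10) = -44
S→T: (-6)(-5) − (-6)(-8) = -18
T→P: (-6)(4) − (10)(-5) = 26
Σ = -258
Signed area = Σ/2 = -129 (negative ⇒ clockwise traversal).

-129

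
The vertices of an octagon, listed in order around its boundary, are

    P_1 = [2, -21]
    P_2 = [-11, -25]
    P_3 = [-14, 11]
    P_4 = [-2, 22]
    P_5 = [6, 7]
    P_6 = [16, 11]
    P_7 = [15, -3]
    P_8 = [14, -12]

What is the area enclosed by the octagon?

Apply the shoelace formula: 2A = Σ (x_i·y_{i+1} − x_{i+1}·y_i), indices taken mod 8.
Cross-terms: -281, -471, -286, -146, -46, -213, -138, -270  ⇒  Σ = -1851
Area = |Σ|/2 = 925.5.

925.5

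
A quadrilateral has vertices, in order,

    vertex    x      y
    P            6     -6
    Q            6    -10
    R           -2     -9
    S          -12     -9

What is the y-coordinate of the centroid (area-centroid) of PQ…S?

Apply the shoelace formula. First the cross-terms c_i = x_i·y_{i+1} − x_{i+1}·y_i:
  -24, -74, -90, 126  ⇒  2A = -62, A = -31.
Then Σ (y_i + y_{i+1})·c_i = 1520, so ȳ = 1520 / (6·(-31)) = -760/93.

-760/93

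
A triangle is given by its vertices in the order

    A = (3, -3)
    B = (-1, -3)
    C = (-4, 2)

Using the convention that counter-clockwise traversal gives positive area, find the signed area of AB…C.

Apply Gauss's area formula: 2A = Σ (x_i·y_{i+1} − x_{i+1}·y_i), indices taken mod 3.
Cross-terms: -12, -14, 6  ⇒  Σ = -20
Signed area = Σ/2 = -10 (negative ⇒ clockwise traversal).

-10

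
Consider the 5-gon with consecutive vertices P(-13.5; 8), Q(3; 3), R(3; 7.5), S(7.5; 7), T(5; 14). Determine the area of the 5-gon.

106.375

Apply the shoelace formula: 2A = Σ (x_i·y_{i+1} − x_{i+1}·y_i), indices taken mod 5.
Σ = (-64.5) + (13.5) + (-35.25) + (70) + (229) = 212.75
Area = |Σ|/2 = 106.375.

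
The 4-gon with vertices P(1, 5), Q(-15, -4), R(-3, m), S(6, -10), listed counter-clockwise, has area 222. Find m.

-15

The doubled signed area Σ (x_i y_{i+1} − x_{i+1} y_i) is linear in m.
With m=0 it equals 129; the coefficient of m is -21 (from the two edges through R).
So -21·m + 129 = 2·222 = 444 ⇒ m = -15.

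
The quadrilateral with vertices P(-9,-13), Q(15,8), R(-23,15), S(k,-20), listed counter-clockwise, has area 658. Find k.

-18

Write out the shoelace sum; only the two edges meeting at S involve k:
2·Area = [((-23)·(-20) − k·15) + (k·(-13) − (-9)·(-20))] + 532
       = -28·k + 812 = 1316
⇒ k = -18.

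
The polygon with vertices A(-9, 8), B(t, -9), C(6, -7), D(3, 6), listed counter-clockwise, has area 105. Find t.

The doubled signed area Σ (x_i y_{i+1} − x_{i+1} y_i) is linear in t.
With t=0 it equals 270; the coefficient of t is -15 (from the two edges through B).
So -15·t + 270 = 2·105 = 210 ⇒ t = 4.

4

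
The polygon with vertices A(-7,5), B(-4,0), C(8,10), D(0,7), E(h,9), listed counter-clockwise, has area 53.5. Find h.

Write out the shoelace sum; only the two edges meeting at E involve h:
2·Area = [(0·9 − h·7) + (h·5 − (-7)·9)] + 36
       = -2·h + 99 = 107
⇒ h = -4.

-4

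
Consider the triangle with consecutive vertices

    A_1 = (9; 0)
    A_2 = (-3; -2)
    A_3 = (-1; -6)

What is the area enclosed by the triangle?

Apply Gauss's area formula: 2A = Σ (x_i·y_{i+1} − x_{i+1}·y_i), indices taken mod 3.
Cross-terms: -18, 16, 54  ⇒  Σ = 52
Area = |Σ|/2 = 26.

26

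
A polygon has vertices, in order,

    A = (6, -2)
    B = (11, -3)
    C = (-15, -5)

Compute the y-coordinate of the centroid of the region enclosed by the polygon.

Apply the shoelace formula. First the cross-terms c_i = x_i·y_{i+1} − x_{i+1}·y_i:
  4, -100, 60  ⇒  2A = -36, A = -18.
Then Σ (y_i + y_{i+1})·c_i = 360, so ȳ = 360 / (6·(-18)) = -10/3.

-10/3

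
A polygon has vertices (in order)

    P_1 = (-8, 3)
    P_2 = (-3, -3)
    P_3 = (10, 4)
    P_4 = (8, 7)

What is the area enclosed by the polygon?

84.5

P_1→P_2: (-8)(-3) − (-3)(3) = 33
P_2→P_3: (-3)(4) − (10)(-3) = 18
P_3→P_4: (10)(7) − (8)(4) = 38
P_4→P_1: (8)(3) − (-8)(7) = 80
Σ = 169
Area = |Σ|/2 = 84.5.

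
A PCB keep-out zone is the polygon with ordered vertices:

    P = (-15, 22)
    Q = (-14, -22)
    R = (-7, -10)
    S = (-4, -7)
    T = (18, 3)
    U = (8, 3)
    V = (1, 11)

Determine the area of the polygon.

Σ = (638) + (-14) + (9) + (114) + (30) + (85) + (187) = 1049
Area = |Σ|/2 = 524.5.

524.5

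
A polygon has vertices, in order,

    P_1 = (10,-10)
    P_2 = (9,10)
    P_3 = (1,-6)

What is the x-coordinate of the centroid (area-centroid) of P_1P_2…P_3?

20/3

Apply the surveyor's formula. First the cross-terms c_i = x_i·y_{i+1} − x_{i+1}·y_i:
  190, -64, 50  ⇒  2A = 176, A = 88.
Then Σ (x_i + x_{i+1})·c_i = 3520, so x̄ = 3520 / (6·88) = 20/3.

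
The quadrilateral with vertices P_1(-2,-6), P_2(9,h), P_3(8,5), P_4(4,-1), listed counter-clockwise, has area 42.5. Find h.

-4

The doubled signed area Σ (x_i y_{i+1} − x_{i+1} y_i) is linear in h.
With h=0 it equals 45; the coefficient of h is -10 (from the two edges through P_2).
So -10·h + 45 = 2·42.5 = 85 ⇒ h = -4.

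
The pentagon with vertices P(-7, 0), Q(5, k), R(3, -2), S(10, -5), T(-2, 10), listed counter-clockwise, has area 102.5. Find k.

-5

Write out the shoelace sum; only the two edges meeting at Q involve k:
2·Area = [((-7)·k − 5·0) + (5·(-2) − 3·k)] + 165
       = -10·k + 155 = 205
⇒ k = -5.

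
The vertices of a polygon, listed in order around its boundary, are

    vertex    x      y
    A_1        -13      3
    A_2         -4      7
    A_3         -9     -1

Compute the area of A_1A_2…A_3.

Apply the shoelace formula: 2A = Σ (x_i·y_{i+1} − x_{i+1}·y_i), indices taken mod 3.
Σ = (-79) + (67) + (-40) = -52
Area = |Σ|/2 = 26.

26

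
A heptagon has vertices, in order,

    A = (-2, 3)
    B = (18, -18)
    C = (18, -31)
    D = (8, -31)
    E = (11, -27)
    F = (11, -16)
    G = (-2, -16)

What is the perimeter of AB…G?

100

|AB| = √((20)² + (-21)²) = √841 = 29
|BC| = √((0)² + (-13)²) = √169 = 13
|CD| = √((-10)² + (0)²) = √100 = 10
|DE| = √((3)² + (4)²) = √25 = 5
|EF| = √((0)² + (11)²) = √121 = 11
|FG| = √((-13)² + (0)²) = √169 = 13
|GA| = √((0)² + (19)²) = √361 = 19
Perimeter = 29 + 13 + 10 + 5 + 11 + 13 + 19 = 100.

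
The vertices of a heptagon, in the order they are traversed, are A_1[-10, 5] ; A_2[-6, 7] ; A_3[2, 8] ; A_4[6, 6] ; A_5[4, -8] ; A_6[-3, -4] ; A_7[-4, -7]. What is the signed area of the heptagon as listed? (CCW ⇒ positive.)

-167.5

Apply the surveyor's formula: 2A = Σ (x_i·y_{i+1} − x_{i+1}·y_i), indices taken mod 7.
A_1→A_2: (-10)(7) − (-6)(5) = -40
A_2→A_3: (-6)(8) − (2)(7) = -62
A_3→A_4: (2)(6) − (6)(8) = -36
A_4→A_5: (6)(-8) − (4)(6) = -72
A_5→A_6: (4)(-4) − (-3)(-8) = -40
A_6→A_7: (-3)(-7) − (-4)(-4) = 5
A_7→A_1: (-4)(5) − (-10)(-7) = -90
Σ = -335
Signed area = Σ/2 = -167.5 (negative ⇒ clockwise traversal).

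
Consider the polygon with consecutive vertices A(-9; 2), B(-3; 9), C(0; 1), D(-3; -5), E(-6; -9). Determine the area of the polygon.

85.5

Apply the shoelace (surveyor's) formula: 2A = Σ (x_i·y_{i+1} − x_{i+1}·y_i), indices taken mod 5.
Σ = (-75) + (-3) + (3) + (-3) + (-93) = -171
Area = |Σ|/2 = 85.5.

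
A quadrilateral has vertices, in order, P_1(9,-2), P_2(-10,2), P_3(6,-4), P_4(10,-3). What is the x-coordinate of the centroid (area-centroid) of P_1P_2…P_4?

Apply the surveyor's formula. First the cross-terms c_i = x_i·y_{i+1} − x_{i+1}·y_i:
  -2, 28, 22, 7  ⇒  2A = 55, A = 27.5.
Then Σ (x_i + x_{i+1})·c_i = 375, so x̄ = 375 / (6·27.5) = 25/11.

25/11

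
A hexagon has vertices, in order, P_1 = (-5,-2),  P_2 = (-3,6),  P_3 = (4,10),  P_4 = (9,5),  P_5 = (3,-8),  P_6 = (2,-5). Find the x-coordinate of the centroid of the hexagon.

Apply the surveyor's formula. First the cross-terms c_i = x_i·y_{i+1} − x_{i+1}·y_i:
  -36, -54, -70, -87, 1, -29  ⇒  2A = -275, A = -137.5.
Then Σ (x_i + x_{i+1})·c_i = -1628, so x̄ = -1628 / (6·(-137.5)) = 148/75.

148/75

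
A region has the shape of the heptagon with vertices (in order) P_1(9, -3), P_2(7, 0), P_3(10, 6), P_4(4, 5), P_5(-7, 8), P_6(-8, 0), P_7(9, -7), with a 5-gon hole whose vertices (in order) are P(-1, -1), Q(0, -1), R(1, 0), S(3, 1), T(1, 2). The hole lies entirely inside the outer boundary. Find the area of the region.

Outer boundary:
P_1→P_2: (9)(0) − (7)(-3) = 21
P_2→P_3: (7)(6) − (10)(0) = 42
P_3→P_4: (10)(5) − (4)(6) = 26
P_4→P_5: (4)(8) − (-7)(5) = 67
P_5→P_6: (-7)(0) − (-8)(8) = 64
P_6→P_7: (-8)(-7) − (9)(0) = 56
P_7→P_1: (9)(-3) − (9)(-7) = 36
Σ = 312
Area = |Σ|/2 = 156.
Hole:
Apply Gauss's area formula: 2A = Σ (x_i·y_{i+1} − x_{i+1}·y_i), indices taken mod 5.
Cross-terms: 1, 1, 1, 5, 1  ⇒  Σ = 9
Area = |Σ|/2 = 4.5.
Net area = 156 − 4.5 = 151.5.

151.5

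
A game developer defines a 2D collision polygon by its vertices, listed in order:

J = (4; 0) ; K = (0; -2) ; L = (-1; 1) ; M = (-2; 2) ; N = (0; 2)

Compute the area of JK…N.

Σ = (-8) + (-2) + (0) + (-4) + (-8) = -22
Area = |Σ|/2 = 11.

11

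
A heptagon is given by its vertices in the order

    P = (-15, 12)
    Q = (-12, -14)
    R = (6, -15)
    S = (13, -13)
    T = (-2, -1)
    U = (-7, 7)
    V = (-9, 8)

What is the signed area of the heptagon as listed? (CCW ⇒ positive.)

Apply the surveyor's formula: 2A = Σ (x_i·y_{i+1} − x_{i+1}·y_i), indices taken mod 7.
Σ = (354) + (264) + (117) + (-39) + (-21) + (7) + (12) = 694
Signed area = Σ/2 = 347 (positive ⇒ counter-clockwise traversal).

347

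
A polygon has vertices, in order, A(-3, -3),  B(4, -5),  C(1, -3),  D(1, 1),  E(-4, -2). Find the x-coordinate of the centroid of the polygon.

-0.5

Apply Gauss's area formula. First the cross-terms c_i = x_i·y_{i+1} − x_{i+1}·y_i:
  27, -7, 4, 2, 6  ⇒  2A = 32, A = 16.
Then Σ (x_i + x_{i+1})·c_i = -48, so x̄ = -48 / (6·16) = -0.5.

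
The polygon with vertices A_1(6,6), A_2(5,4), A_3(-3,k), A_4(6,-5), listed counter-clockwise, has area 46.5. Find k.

-6

The doubled signed area Σ (x_i y_{i+1} − x_{i+1} y_i) is linear in k.
With k=0 it equals 87; the coefficient of k is -1 (from the two edges through A_3).
So -1·k + 87 = 2·46.5 = 93 ⇒ k = -6.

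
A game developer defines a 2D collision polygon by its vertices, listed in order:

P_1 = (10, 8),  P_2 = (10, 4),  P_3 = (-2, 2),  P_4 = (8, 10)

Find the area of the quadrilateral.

42

Apply the shoelace (surveyor's) formula: 2A = Σ (x_i·y_{i+1} − x_{i+1}·y_i), indices taken mod 4.
Cross-terms: -40, 28, -36, -36  ⇒  Σ = -84
Area = |Σ|/2 = 42.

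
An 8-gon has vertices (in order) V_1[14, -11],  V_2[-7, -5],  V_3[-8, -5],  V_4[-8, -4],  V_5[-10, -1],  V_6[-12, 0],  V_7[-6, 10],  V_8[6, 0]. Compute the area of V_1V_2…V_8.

Apply the surveyor's formula: 2A = Σ (x_i·y_{i+1} − x_{i+1}·y_i), indices taken mod 8.
Σ = (-147) + (-5) + (-8) + (-32) + (-12) + (-120) + (-60) + (-66) = -450
Area = |Σ|/2 = 225.

225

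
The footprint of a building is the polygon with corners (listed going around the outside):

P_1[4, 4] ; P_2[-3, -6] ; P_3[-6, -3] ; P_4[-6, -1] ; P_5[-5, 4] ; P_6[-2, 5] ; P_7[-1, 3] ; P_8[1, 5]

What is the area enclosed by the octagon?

61

Apply Gauss's area formula: 2A = Σ (x_i·y_{i+1} − x_{i+1}·y_i), indices taken mod 8.
Σ = (-12) + (-27) + (-12) + (-29) + (-17) + (-1) + (-8) + (-16) = -122
Area = |Σ|/2 = 61.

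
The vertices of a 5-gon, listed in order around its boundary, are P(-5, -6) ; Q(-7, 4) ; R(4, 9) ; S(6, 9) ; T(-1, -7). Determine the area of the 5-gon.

110.5

Apply Gauss's area formula: 2A = Σ (x_i·y_{i+1} − x_{i+1}·y_i), indices taken mod 5.
Σ = (-62) + (-79) + (-18) + (-33) + (-29) = -221
Area = |Σ|/2 = 110.5.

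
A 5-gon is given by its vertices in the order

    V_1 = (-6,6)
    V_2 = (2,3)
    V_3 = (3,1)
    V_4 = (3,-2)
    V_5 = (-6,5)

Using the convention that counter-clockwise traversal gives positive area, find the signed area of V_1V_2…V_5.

-24.5

Apply Gauss's area formula: 2A = Σ (x_i·y_{i+1} − x_{i+1}·y_i), indices taken mod 5.
Cross-terms: -30, -7, -9, 3, -6  ⇒  Σ = -49
Signed area = Σ/2 = -24.5 (negative ⇒ clockwise traversal).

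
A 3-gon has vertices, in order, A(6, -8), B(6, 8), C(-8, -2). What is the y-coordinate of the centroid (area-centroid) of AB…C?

Apply the shoelace formula. First the cross-terms c_i = x_i·y_{i+1} − x_{i+1}·y_i:
  96, 52, 76  ⇒  2A = 224, A = 112.
Then Σ (y_i + y_{i+1})·c_i = -448, so ȳ = -448 / (6·112) = -2/3.

-2/3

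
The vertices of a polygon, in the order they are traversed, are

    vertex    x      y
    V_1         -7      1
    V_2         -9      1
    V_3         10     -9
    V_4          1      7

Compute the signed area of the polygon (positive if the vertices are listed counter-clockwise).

101

Σ = (2) + (71) + (79) + (50) = 202
Signed area = Σ/2 = 101 (positive ⇒ counter-clockwise traversal).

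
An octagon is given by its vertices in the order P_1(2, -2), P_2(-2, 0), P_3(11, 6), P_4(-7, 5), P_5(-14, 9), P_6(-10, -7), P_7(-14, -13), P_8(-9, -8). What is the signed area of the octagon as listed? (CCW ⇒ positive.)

Apply the shoelace (surveyor's) formula: 2A = Σ (x_i·y_{i+1} − x_{i+1}·y_i), indices taken mod 8.
Σ = (-4) + (-12) + (97) + (7) + (188) + (32) + (-5) + (34) = 337
Signed area = Σ/2 = 168.5 (positive ⇒ counter-clockwise traversal).

168.5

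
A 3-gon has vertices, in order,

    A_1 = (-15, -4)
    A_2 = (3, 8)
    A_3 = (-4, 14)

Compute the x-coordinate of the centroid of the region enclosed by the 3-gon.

Apply Gauss's area formula. First the cross-terms c_i = x_i·y_{i+1} − x_{i+1}·y_i:
  -108, 74, 226  ⇒  2A = 192, A = 96.
Then Σ (x_i + x_{i+1})·c_i = -3072, so x̄ = -3072 / (6·96) = -16/3.

-16/3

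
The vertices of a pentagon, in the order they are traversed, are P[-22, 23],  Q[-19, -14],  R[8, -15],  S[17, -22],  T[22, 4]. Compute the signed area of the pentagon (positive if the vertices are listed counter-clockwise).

1183.5

Apply the shoelace formula: 2A = Σ (x_i·y_{i+1} − x_{i+1}·y_i), indices taken mod 5.
Σ = (745) + (397) + (79) + (552) + (594) = 2367
Signed area = Σ/2 = 1183.5 (positive ⇒ counter-clockwise traversal).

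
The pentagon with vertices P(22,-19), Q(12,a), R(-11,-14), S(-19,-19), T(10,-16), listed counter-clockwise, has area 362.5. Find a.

2

The doubled signed area Σ (x_i y_{i+1} − x_{i+1} y_i) is linear in a.
With a=0 it equals 659; the coefficient of a is 33 (from the two edges through Q).
So 33·a + 659 = 2·362.5 = 725 ⇒ a = 2.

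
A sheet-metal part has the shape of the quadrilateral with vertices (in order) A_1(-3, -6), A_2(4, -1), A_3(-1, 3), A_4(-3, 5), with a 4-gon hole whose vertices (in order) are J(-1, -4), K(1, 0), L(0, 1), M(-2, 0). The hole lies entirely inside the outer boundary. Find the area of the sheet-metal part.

30

Outer boundary:
Apply the surveyor's formula: 2A = Σ (x_i·y_{i+1} − x_{i+1}·y_i), indices taken mod 4.
Σ = (27) + (11) + (4) + (33) = 75
Area = |Σ|/2 = 37.5.
Hole:
Cross-terms: 4, 1, 2, 8  ⇒  Σ = 15
Area = |Σ|/2 = 7.5.
Net area = 37.5 − 7.5 = 30.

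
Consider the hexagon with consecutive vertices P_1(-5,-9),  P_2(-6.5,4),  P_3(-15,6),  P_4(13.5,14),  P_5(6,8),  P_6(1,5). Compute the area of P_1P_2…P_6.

Σ = (-78.5) + (21) + (-291) + (24) + (22) + (16) = -286.5
Area = |Σ|/2 = 143.25.

143.25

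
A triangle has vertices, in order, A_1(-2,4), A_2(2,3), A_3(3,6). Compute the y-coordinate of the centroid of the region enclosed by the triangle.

13/3

Apply Gauss's area formula. First the cross-terms c_i = x_i·y_{i+1} − x_{i+1}·y_i:
  -14, 3, 24  ⇒  2A = 13, A = 6.5.
Then Σ (y_i + y_{i+1})·c_i = 169, so ȳ = 169 / (6·6.5) = 13/3.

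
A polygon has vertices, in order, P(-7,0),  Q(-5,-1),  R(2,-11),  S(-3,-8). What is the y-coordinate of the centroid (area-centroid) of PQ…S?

-688/123

Apply the surveyor's formula. First the cross-terms c_i = x_i·y_{i+1} − x_{i+1}·y_i:
  7, 57, -49, -56  ⇒  2A = -41, A = -20.5.
Then Σ (y_i + y_{i+1})·c_i = 688, so ȳ = 688 / (6·(-20.5)) = -688/123.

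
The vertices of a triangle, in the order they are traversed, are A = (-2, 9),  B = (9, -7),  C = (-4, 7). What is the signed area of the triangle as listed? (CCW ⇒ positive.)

-27

Apply the surveyor's formula: 2A = Σ (x_i·y_{i+1} − x_{i+1}·y_i), indices taken mod 3.
A→B: (-2)(-7) − (9)(9) = -67
B→C: (9)(7) − (-4)(-7) = 35
C→A: (-4)(9) − (-2)(7) = -22
Σ = -54
Signed area = Σ/2 = -27 (negative ⇒ clockwise traversal).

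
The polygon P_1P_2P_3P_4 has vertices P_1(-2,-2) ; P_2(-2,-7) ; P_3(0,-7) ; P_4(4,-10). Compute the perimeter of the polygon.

22

|P_1P_2| = √((0)² + (-5)²) = √25 = 5
|P_2P_3| = √((2)² + (0)²) = √4 = 2
|P_3P_4| = √((4)² + (-3)²) = √25 = 5
|P_4P_1| = √((-6)² + (8)²) = √100 = 10
Perimeter = 5 + 2 + 5 + 10 = 22.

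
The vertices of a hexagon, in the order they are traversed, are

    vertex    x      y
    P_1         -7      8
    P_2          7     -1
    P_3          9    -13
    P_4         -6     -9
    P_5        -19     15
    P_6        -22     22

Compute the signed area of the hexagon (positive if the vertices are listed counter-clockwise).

-330.5

Apply Gauss's area formula: 2A = Σ (x_i·y_{i+1} − x_{i+1}·y_i), indices taken mod 6.
Σ = (-49) + (-82) + (-159) + (-261) + (-88) + (-22) = -661
Signed area = Σ/2 = -330.5 (negative ⇒ clockwise traversal).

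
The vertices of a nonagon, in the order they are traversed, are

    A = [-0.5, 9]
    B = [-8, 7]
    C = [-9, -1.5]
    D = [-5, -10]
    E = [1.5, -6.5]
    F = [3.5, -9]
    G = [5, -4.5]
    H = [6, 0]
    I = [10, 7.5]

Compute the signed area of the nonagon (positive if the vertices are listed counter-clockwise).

Apply Gauss's area formula: 2A = Σ (x_i·y_{i+1} − x_{i+1}·y_i), indices taken mod 9.
Σ = (68.5) + (75) + (82.5) + (47.5) + (9.25) + (29.25) + (27) + (45) + (93.75) = 477.75
Signed area = Σ/2 = 238.875 (positive ⇒ counter-clockwise traversal).

238.875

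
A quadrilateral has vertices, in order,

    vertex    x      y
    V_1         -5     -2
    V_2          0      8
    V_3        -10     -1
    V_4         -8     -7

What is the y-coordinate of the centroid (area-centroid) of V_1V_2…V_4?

-5/249

Apply Gauss's area formula. First the cross-terms c_i = x_i·y_{i+1} − x_{i+1}·y_i:
  -40, 80, 62, -19  ⇒  2A = 83, A = 41.5.
Then Σ (y_i + y_{i+1})·c_i = -5, so ȳ = -5 / (6·41.5) = -5/249.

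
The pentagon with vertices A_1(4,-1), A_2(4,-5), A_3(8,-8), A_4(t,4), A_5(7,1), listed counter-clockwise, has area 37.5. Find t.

Write out the shoelace sum; only the two edges meeting at A_4 involve t:
2·Area = [(8·4 − t·(-8)) + (t·1 − 7·4)] + -19
       = 9·t + -15 = 75
⇒ t = 10.

10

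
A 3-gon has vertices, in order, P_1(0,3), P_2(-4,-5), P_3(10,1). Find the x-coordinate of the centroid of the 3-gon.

Apply the shoelace formula. First the cross-terms c_i = x_i·y_{i+1} − x_{i+1}·y_i:
  12, 46, 30  ⇒  2A = 88, A = 44.
Then Σ (x_i + x_{i+1})·c_i = 528, so x̄ = 528 / (6·44) = 2.

2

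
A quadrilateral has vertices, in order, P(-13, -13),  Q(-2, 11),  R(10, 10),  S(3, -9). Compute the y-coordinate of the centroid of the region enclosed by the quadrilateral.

Apply Gauss's area formula. First the cross-terms c_i = x_i·y_{i+1} − x_{i+1}·y_i:
  -169, -130, -120, -156  ⇒  2A = -575, A = -287.5.
Then Σ (y_i + y_{i+1})·c_i = 920, so ȳ = 920 / (6·(-287.5)) = -8/15.

-8/15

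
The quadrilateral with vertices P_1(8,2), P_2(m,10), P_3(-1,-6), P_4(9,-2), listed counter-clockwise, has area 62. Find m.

Write out the shoelace sum; only the two edges meeting at P_2 involve m:
2·Area = [(8·10 − m·2) + (m·(-6) − (-1)·10)] + 90
       = -8·m + 180 = 124
⇒ m = 7.

7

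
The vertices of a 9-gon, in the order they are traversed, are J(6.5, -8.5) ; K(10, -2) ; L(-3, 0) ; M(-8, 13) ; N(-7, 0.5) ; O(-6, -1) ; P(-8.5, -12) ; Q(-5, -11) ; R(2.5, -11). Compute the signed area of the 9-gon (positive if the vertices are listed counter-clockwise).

176.875

Apply Gauss's area formula: 2A = Σ (x_i·y_{i+1} − x_{i+1}·y_i), indices taken mod 9.
Σ = (72) + (-6) + (-39) + (87) + (10) + (63.5) + (33.5) + (82.5) + (50.25) = 353.75
Signed area = Σ/2 = 176.875 (positive ⇒ counter-clockwise traversal).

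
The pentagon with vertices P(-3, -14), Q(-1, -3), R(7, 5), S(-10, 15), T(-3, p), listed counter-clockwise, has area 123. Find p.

1

The doubled signed area Σ (x_i y_{i+1} − x_{i+1} y_i) is linear in p.
With p=0 it equals 253; the coefficient of p is -7 (from the two edges through T).
So -7·p + 253 = 2·123 = 246 ⇒ p = 1.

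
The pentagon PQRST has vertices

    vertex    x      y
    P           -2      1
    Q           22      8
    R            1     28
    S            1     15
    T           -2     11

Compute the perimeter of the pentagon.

|PQ| = √((24)² + (7)²) = √625 = 25
|QR| = √((-21)² + (20)²) = √841 = 29
|RS| = √((0)² + (-13)²) = √169 = 13
|ST| = √((-3)² + (-4)²) = √25 = 5
|TP| = √((0)² + (-10)²) = √100 = 10
Perimeter = 25 + 29 + 13 + 5 + 10 = 82.

82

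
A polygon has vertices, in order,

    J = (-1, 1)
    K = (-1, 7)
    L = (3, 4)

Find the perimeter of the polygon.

|JK| = √((0)² + (6)²) = √36 = 6
|KL| = √((4)² + (-3)²) = √25 = 5
|LJ| = √((-4)² + (-3)²) = √25 = 5
Perimeter = 6 + 5 + 5 = 16.

16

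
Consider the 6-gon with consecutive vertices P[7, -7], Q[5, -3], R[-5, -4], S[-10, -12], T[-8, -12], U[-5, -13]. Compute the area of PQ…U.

Σ = (14) + (-35) + (20) + (24) + (44) + (126) = 193
Area = |Σ|/2 = 96.5.

96.5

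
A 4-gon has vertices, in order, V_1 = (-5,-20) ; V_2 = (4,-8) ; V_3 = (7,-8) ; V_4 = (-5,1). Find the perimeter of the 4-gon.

|V_1V_2| = √((9)² + (12)²) = √225 = 15
|V_2V_3| = √((3)² + (0)²) = √9 = 3
|V_3V_4| = √((-12)² + (9)²) = √225 = 15
|V_4V_1| = √((0)² + (-21)²) = √441 = 21
Perimeter = 15 + 3 + 15 + 21 = 54.

54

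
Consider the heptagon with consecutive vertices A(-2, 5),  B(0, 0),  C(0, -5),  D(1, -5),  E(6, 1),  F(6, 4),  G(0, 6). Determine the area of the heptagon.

Apply the shoelace (surveyor's) formula: 2A = Σ (x_i·y_{i+1} − x_{i+1}·y_i), indices taken mod 7.
Cross-terms: 0, 0, 5, 31, 18, 36, 12  ⇒  Σ = 102
Area = |Σ|/2 = 51.

51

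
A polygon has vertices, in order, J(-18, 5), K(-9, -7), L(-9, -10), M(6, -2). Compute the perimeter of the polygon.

60

|JK| = √((9)² + (-12)²) = √225 = 15
|KL| = √((0)² + (-3)²) = √9 = 3
|LM| = √((15)² + (8)²) = √289 = 17
|MJ| = √((-24)² + (7)²) = √625 = 25
Perimeter = 15 + 3 + 17 + 25 = 60.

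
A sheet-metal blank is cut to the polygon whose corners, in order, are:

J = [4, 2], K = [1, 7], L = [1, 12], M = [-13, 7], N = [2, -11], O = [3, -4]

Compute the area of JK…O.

J→K: (4)(7) − (1)(2) = 26
K→L: (1)(12) − (1)(7) = 5
L→M: (1)(7) − (-13)(12) = 163
M→N: (-13)(-11) − (2)(7) = 129
N→O: (2)(-4) − (3)(-11) = 25
O→J: (3)(2) − (4)(-4) = 22
Σ = 370
Area = |Σ|/2 = 185.

185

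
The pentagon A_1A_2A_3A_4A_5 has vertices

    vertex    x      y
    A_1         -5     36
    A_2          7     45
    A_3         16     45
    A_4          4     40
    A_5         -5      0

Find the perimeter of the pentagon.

|A_1A_2| = √((12)² + (9)²) = √225 = 15
|A_2A_3| = √((9)² + (0)²) = √81 = 9
|A_3A_4| = √((-12)² + (-5)²) = √169 = 13
|A_4A_5| = √((-9)² + (-40)²) = √1681 = 41
|A_5A_1| = √((0)² + (36)²) = √1296 = 36
Perimeter = 15 + 9 + 13 + 41 + 36 = 114.

114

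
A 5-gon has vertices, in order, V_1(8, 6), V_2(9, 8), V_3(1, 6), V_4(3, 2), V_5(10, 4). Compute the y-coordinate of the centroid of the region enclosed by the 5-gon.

74/15

Apply the shoelace formula. First the cross-terms c_i = x_i·y_{i+1} − x_{i+1}·y_i:
  10, 46, -16, -8, 28  ⇒  2A = 60, A = 30.
Then Σ (y_i + y_{i+1})·c_i = 888, so ȳ = 888 / (6·30) = 74/15.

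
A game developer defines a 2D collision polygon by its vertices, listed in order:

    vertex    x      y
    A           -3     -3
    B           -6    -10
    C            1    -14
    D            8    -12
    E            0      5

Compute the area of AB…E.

Apply the surveyor's formula: 2A = Σ (x_i·y_{i+1} − x_{i+1}·y_i), indices taken mod 5.
A→B: (-3)(-10) − (-6)(-3) = 12
B→C: (-6)(-14) − (1)(-10) = 94
C→D: (1)(-12) − (8)(-14) = 100
D→E: (8)(5) − (0)(-12) = 40
E→A: (0)(-3) − (-3)(5) = 15
Σ = 261
Area = |Σ|/2 = 130.5.

130.5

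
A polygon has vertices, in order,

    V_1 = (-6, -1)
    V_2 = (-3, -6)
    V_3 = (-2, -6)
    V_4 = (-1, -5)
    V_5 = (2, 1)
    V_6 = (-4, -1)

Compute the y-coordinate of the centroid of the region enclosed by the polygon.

-379/156

Apply the surveyor's formula. First the cross-terms c_i = x_i·y_{i+1} − x_{i+1}·y_i:
  33, 6, 4, 9, 2, -2  ⇒  2A = 52, A = 26.
Then Σ (y_i + y_{i+1})·c_i = -379, so ȳ = -379 / (6·26) = -379/156.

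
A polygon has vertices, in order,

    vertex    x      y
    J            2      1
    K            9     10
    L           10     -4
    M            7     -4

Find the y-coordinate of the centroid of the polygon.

Apply the shoelace (surveyor's) formula. First the cross-terms c_i = x_i·y_{i+1} − x_{i+1}·y_i:
  11, -136, -12, 15  ⇒  2A = -122, A = -61.
Then Σ (y_i + y_{i+1})·c_i = -644, so ȳ = -644 / (6·(-61)) = 322/183.

322/183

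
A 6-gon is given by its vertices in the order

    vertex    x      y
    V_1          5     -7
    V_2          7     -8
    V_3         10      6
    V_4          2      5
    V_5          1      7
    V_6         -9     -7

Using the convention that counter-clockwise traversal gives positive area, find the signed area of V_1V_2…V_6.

V_1→V_2: (5)(-8) − (7)(-7) = 9
V_2→V_3: (7)(6) − (10)(-8) = 122
V_3→V_4: (10)(5) − (2)(6) = 38
V_4→V_5: (2)(7) − (1)(5) = 9
V_5→V_6: (1)(-7) − (-9)(7) = 56
V_6→V_1: (-9)(-7) − (5)(-7) = 98
Σ = 332
Signed area = Σ/2 = 166 (positive ⇒ counter-clockwise traversal).

166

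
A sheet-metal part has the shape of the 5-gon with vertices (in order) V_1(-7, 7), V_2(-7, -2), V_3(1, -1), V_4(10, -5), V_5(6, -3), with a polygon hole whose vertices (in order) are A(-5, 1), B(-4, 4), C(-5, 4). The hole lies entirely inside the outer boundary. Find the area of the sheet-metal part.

47.5

Outer boundary:
Cross-terms: 63, 9, 5, 0, 21  ⇒  Σ = 98
Area = |Σ|/2 = 49.
Hole:
Cross-terms: -16, 4, 15  ⇒  Σ = 3
Area = |Σ|/2 = 1.5.
Net area = 49 − 1.5 = 47.5.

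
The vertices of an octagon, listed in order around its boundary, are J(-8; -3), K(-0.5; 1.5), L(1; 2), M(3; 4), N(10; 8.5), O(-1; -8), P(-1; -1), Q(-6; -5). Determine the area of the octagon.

J→K: (-8)(1.5) − (-0.5)(-3) = -13.5
K→L: (-0.5)(2) − (1)(1.5) = -2.5
L→M: (1)(4) − (3)(2) = -2
M→N: (3)(8.5) − (10)(4) = -14.5
N→O: (10)(-8) − (-1)(8.5) = -71.5
O→P: (-1)(-1) − (-1)(-8) = -7
P→Q: (-1)(-5) − (-6)(-1) = -1
Q→J: (-6)(-3) − (-8)(-5) = -22
Σ = -134
Area = |Σ|/2 = 67.

67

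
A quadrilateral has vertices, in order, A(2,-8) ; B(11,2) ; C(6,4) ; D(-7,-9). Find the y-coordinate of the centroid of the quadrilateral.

Apply the surveyor's formula. First the cross-terms c_i = x_i·y_{i+1} − x_{i+1}·y_i:
  92, 32, -26, 74  ⇒  2A = 172, A = 86.
Then Σ (y_i + y_{i+1})·c_i = -1488, so ȳ = -1488 / (6·86) = -124/43.

-124/43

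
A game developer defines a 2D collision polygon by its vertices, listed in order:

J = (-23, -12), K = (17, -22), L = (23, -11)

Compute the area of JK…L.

Cross-terms: 710, 319, -529  ⇒  Σ = 500
Area = |Σ|/2 = 250.

250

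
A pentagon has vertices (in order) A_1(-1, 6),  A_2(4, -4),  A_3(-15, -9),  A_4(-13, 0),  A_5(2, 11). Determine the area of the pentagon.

Apply Gauss's area formula: 2A = Σ (x_i·y_{i+1} − x_{i+1}·y_i), indices taken mod 5.
Σ = (-20) + (-96) + (-117) + (-143) + (23) = -353
Area = |Σ|/2 = 176.5.

176.5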